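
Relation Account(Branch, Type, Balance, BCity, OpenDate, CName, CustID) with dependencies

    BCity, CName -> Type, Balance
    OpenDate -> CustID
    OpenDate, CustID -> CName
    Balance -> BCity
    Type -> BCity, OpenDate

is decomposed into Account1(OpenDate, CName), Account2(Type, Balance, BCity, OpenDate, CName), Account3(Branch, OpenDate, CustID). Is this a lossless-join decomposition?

Chase test. Columns are Branch, Type, Balance, BCity, OpenDate, CName, CustID; row i has aⱼ where attribute j ∈ Accounti, else bᵢⱼ.
Initial tableau (one row per fragment):
  row 1: b11 b12 b13 b14 a5 a6 b17
  row 2: b21 a2 a3 a4 a5 a6 b27
  row 3: a1 b32 b33 b34 a5 b36 a7
Rows 1 and 2 agree on OpenDate; apply OpenDate→CustID and equate their CustID entries.
Rows 1 and 3 agree on OpenDate; apply OpenDate→CustID and equate their CustID entries.
Rows 1 and 3 agree on OpenDate, CustID; apply OpenDate, CustID→CName and equate their CName entries.
No row becomes fully distinguished — the join is lossy.

No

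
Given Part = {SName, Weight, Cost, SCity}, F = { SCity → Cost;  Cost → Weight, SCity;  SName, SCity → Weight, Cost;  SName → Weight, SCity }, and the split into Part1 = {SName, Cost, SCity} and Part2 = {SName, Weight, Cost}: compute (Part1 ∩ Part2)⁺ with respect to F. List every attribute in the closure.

SName, Weight, Cost, SCity

Part1 ∩ Part2 = {SName, Cost}.
Cost → Weight, SCity applies, adding Weight, SCity
Closure: {SName, Weight, Cost, SCity}.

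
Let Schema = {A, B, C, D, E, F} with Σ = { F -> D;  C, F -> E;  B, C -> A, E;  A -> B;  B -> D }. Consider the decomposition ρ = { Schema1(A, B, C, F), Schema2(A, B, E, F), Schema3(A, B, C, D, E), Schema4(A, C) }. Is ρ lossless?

Yes

Chase test. Columns are A, B, C, D, E, F; row i has aⱼ where attribute j ∈ Schemai, else bᵢⱼ.
Initial tableau (one row per fragment):
  row 1: a1 a2 a3 b14 b15 a6
  row 2: a1 a2 b23 b24 a5 a6
  row 3: a1 a2 a3 a4 a5 b36
  row 4: a1 b42 a3 b44 b45 b46
Rows 1 and 2 agree on F; apply F→D and equate their D entries.
Rows 1 and 3 agree on B, C; apply B, C→A, E and equate their A, E entries.
Rows 1 and 4 agree on A; apply A→B and equate their B entries.
Rows 1 and 3 agree on B; apply B→D and equate their D entries.
Rows 1 and 4 agree on B; apply B→D and equate their D entries.
Rows 1 and 4 agree on B, C; apply B, C→A, E and equate their A, E entries.
Row 1 is now all distinguished symbols — the join is lossless.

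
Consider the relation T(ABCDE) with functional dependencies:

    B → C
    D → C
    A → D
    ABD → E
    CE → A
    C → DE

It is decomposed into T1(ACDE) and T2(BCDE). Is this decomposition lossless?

Yes

Common attributes: T1 ∩ T2 = {CDE}.
Closure of {CDE}: CE → A applies, adding A. So (CDE)⁺ = {ACDE}.
This closure contains every attribute of T1, so T1 ∩ T2 → T1. The join is lossless.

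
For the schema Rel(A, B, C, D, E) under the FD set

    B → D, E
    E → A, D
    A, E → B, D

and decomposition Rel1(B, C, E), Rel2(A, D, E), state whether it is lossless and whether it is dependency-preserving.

Lossless test: (E)⁺ = {A, B, D, E}, which contains all of one fragment — lossless.
Dependency preservation: B → D, E; A, E → B, D are not contained in any single fragment, but the restricted closure of each left-hand side across the fragments still reaches the right-hand side; the remaining FDs each lie inside some fragment. All dependencies are preserved.

lossless and dependency-preserving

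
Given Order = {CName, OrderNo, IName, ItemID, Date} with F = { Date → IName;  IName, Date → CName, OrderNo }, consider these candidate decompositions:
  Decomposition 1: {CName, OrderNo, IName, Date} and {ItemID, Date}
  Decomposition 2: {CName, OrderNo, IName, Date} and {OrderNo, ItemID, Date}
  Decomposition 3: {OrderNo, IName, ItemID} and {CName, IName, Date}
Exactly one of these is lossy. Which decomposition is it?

Decomposition 1: common = {Date}, closure = {CName, OrderNo, IName, Date} → lossless.
Decomposition 2: common = {OrderNo, Date}, closure = {CName, OrderNo, IName, Date} → lossless.
Decomposition 3: common = {IName}, closure = {IName} → lossy.

Decomposition 3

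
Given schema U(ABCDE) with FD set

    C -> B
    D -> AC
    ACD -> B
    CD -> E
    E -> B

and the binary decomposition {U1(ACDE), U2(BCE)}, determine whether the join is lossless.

Common attributes: U1 ∩ U2 = {CE}.
Closure of {CE}: C → B applies, adding B. So (CE)⁺ = {BCE}.
This closure contains every attribute of U2, so U1 ∩ U2 → U2. The join is lossless.

Yes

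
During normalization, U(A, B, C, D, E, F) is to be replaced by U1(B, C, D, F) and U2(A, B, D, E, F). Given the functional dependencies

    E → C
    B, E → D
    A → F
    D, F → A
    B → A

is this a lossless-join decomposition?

Common attributes: U1 ∩ U2 = {B, D, F}.
Closure of {B, D, F}: D, F → A applies, adding A. So (B, D, F)⁺ = {A, B, D, F}.
The closure contains neither all of U1 = {B, C, D, F} nor all of U2 = {A, B, D, E, F}, so the common attributes are not a superkey of either fragment. The join is lossy.

No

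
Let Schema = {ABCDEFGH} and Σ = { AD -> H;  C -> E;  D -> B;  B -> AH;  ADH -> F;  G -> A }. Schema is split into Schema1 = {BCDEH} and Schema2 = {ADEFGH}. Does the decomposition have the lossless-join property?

Common attributes: Schema1 ∩ Schema2 = {DEH}.
Closure of {DEH}: D → B applies, adding B; B → AH applies, adding A; ADH → F applies, adding F. So (DEH)⁺ = {ABDEFH}.
The closure contains neither all of Schema1 = {BCDEH} nor all of Schema2 = {ADEFGH}, so the common attributes are not a superkey of either fragment. The join is lossy.

No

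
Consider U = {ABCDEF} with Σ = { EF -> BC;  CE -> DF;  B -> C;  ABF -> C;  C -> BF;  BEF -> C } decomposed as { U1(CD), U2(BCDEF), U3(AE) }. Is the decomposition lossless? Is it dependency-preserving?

Lossless test (chase): Rows 1 and 2 agree on C; apply C→BF and equate their BF entries. No row becomes fully distinguished — the join is lossy.
Dependency preservation: ABF → C is not contained in any single fragment, but the restricted closure of its left-hand side across the fragments still reaches the right-hand side; the remaining FDs each lie inside some fragment. All dependencies are preserved.

lossy but dependency-preserving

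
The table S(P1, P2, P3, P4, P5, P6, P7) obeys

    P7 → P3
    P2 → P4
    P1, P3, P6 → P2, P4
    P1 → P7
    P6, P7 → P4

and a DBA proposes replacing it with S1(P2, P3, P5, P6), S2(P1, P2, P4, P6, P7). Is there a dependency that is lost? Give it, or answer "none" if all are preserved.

Check P7 → P3: no single fragment contains all of {P3, P7}, and the restricted closure of {P7} across the fragments never reaches {P3}.
P2 → P4 is preserved.
P1, P3, P6 → P2, P4 is preserved.
P1 → P7 is preserved.
P6, P7 → P4 is preserved.

P7 → P3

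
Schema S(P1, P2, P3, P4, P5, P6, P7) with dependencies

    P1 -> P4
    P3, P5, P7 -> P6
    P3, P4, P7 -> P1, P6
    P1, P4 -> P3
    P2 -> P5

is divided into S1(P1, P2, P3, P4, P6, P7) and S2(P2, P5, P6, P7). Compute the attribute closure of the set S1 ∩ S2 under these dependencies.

P2, P5, P6, P7

S1 ∩ S2 = {P2, P6, P7}.
P2 → P5 applies, adding P5
Closure: {P2, P5, P6, P7}.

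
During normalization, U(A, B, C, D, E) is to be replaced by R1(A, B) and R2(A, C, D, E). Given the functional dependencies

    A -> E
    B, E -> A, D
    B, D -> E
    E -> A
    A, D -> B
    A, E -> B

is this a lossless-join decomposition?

Yes

Common attributes: R1 ∩ R2 = {A}.
Closure of {A}: A → E applies, adding E; A, E → B applies, adding B; B, E → A, D applies, adding D. So (A)⁺ = {A, B, D, E}.
This closure contains every attribute of R1, so R1 ∩ R2 → R1. The join is lossless.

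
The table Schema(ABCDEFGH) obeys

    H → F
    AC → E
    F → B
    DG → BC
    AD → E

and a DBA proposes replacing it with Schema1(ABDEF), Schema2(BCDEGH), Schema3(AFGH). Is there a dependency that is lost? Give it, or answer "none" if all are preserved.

Check AC → E: no single fragment contains all of {ACE}, and the restricted closure of {AC} across the fragments never reaches {E}.
H → F is preserved.
F → B is preserved.
DG → BC is preserved.
AD → E is preserved.

AC → E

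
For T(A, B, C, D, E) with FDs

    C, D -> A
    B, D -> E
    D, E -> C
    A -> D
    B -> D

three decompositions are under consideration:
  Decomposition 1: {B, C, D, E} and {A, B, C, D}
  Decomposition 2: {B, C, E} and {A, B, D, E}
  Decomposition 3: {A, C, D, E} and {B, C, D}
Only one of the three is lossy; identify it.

Decomposition 1: common = {B, C, D}, closure = {A, B, C, D, E} → lossless.
Decomposition 2: common = {B, E}, closure = {A, B, C, D, E} → lossless.
Decomposition 3: common = {C, D}, closure = {A, C, D} → lossy.

Decomposition 3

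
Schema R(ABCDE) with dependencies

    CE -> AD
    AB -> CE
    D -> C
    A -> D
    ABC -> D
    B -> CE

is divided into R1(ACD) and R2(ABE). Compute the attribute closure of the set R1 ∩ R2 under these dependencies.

ACD

R1 ∩ R2 = {A}.
A → D applies, adding D
D → C applies, adding C
Closure: {ACD}.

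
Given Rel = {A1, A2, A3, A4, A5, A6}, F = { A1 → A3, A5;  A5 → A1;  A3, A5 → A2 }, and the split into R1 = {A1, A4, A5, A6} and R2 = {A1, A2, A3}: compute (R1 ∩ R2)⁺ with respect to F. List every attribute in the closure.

A1, A2, A3, A5

R1 ∩ R2 = {A1}.
A1 → A3, A5 applies, adding A3, A5
A3, A5 → A2 applies, adding A2
Closure: {A1, A2, A3, A5}.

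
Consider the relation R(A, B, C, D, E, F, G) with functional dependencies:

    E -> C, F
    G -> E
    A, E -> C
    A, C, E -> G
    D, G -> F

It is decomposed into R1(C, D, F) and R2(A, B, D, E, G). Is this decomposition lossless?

Common attributes: R1 ∩ R2 = {D}.
No dependency enlarges {D}, so (D)⁺ = {D}.
The closure contains neither all of R1 = {C, D, F} nor all of R2 = {A, B, D, E, G}, so the common attributes are not a superkey of either fragment. The join is lossy.

No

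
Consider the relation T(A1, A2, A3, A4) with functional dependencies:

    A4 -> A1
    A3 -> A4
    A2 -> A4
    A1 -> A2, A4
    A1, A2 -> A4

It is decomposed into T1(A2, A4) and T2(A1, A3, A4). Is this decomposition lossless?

Common attributes: T1 ∩ T2 = {A4}.
Closure of {A4}: A4 → A1 applies, adding A1; A1 → A2, A4 applies, adding A2. So (A4)⁺ = {A1, A2, A4}.
This closure contains every attribute of T1, so T1 ∩ T2 → T1. The join is lossless.

Yes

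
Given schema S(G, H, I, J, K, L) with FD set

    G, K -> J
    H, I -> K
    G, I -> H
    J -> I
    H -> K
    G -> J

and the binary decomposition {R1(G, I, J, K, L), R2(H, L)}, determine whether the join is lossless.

Common attributes: R1 ∩ R2 = {L}.
No dependency enlarges {L}, so (L)⁺ = {L}.
The closure contains neither all of R1 = {G, I, J, K, L} nor all of R2 = {H, L}, so the common attributes are not a superkey of either fragment. The join is lossy.

No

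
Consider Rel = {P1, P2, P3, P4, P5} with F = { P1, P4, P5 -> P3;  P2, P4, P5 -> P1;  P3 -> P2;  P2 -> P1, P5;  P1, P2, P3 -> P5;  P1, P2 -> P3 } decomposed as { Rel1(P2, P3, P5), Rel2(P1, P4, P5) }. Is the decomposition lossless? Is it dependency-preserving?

Lossless test: (P5)⁺ = {P5}, which is a superkey of neither fragment — lossy.
Dependency preservation: the restricted closure of {P1, P4, P5} across the fragments never reaches {P3}, so P1, P4, P5 → P3 cannot be enforced without a join — not preserved.

lossy and not dependency-preserving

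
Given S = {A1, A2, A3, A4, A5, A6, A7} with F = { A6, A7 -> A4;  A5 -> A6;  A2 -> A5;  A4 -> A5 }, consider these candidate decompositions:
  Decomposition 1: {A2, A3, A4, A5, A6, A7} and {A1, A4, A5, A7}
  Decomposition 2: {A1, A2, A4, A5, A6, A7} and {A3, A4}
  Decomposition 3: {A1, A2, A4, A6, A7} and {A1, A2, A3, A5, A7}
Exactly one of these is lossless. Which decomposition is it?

Decomposition 3

Decomposition 1: common = {A4, A5, A7}, closure = {A4, A5, A6, A7} → lossy.
Decomposition 2: common = {A4}, closure = {A4, A5, A6} → lossy.
Decomposition 3: common = {A1, A2, A7}, closure = {A1, A2, A4, A5, A6, A7} → lossless.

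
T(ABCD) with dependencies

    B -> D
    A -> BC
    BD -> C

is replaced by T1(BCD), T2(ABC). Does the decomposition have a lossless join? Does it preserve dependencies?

Lossless test: (BC)⁺ = {BCD}, which contains all of one fragment — lossless.
Dependency preservation: every FD's attributes lie within a single fragment, so each can be enforced locally — preserved.

lossless and dependency-preserving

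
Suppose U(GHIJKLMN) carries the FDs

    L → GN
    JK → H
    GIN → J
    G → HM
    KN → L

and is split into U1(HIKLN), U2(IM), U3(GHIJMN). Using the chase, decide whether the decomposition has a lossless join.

No

Chase test. Columns are GHIJKLMN; row i has aⱼ where attribute j ∈ Ui, else bᵢⱼ.
Initial tableau (one row per fragment):
  row 1: b11 a2 a3 b14 a5 a6 b17 a8
  row 2: b21 b22 a3 b24 b25 b26 a7 b28
  row 3: a1 a2 a3 a4 b35 b36 a7 a8
No row becomes fully distinguished — the join is lossy.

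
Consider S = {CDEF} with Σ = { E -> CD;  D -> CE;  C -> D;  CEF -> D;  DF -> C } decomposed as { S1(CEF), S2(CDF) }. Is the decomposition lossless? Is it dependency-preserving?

Lossless test: (CF)⁺ = {CDEF}, which contains all of one fragment — lossless.
Dependency preservation: E → CD; D → CE; CEF → D are not contained in any single fragment, but the restricted closure of each left-hand side across the fragments still reaches the right-hand side; the remaining FDs each lie inside some fragment. All dependencies are preserved.

lossless and dependency-preserving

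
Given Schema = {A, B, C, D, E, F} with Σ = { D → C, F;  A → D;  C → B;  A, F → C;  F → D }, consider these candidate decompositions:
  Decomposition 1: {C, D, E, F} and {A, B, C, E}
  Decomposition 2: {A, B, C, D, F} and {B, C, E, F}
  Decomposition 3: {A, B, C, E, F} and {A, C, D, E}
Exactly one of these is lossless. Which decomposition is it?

Decomposition 1: common = {C, E}, closure = {B, C, E} → lossy.
Decomposition 2: common = {B, C, F}, closure = {B, C, D, F} → lossy.
Decomposition 3: common = {A, C, E}, closure = {A, B, C, D, E, F} → lossless.

Decomposition 3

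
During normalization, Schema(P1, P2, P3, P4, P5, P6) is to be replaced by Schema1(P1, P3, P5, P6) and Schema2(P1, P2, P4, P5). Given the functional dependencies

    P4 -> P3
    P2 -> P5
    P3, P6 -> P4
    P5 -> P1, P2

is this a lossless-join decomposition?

Common attributes: Schema1 ∩ Schema2 = {P1, P5}.
Closure of {P1, P5}: P5 → P1, P2 applies, adding P2. So (P1, P5)⁺ = {P1, P2, P5}.
The closure contains neither all of Schema1 = {P1, P3, P5, P6} nor all of Schema2 = {P1, P2, P4, P5}, so the common attributes are not a superkey of either fragment. The join is lossy.

No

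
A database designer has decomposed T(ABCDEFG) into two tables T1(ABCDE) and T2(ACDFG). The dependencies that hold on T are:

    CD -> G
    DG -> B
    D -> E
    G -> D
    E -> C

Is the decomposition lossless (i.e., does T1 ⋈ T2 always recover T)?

Yes

Common attributes: T1 ∩ T2 = {ACD}.
Closure of {ACD}: CD → G applies, adding G; DG → B applies, adding B; D → E applies, adding E. So (ACD)⁺ = {ABCDEG}.
This closure contains every attribute of T1, so T1 ∩ T2 → T1. The join is lossless.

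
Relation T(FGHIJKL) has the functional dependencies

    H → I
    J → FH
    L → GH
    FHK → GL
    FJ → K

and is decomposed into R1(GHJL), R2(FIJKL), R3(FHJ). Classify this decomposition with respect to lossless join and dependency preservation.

lossless but not dependency-preserving

Lossless test (chase): Rows 1 and 3 agree on H; apply H→I and equate their I entries. Rows 1 and 2 agree on J; apply J→FH and equate their FH entries. Rows 1 and 2 agree on L; apply L→GH and equate their GH entries. Rows 1 and 2 agree on FJ; apply FJ→K and equate their K entries. Rows 1 and 3 agree on FJ; apply FJ→K and equate their K entries. Rows 1 and 2 agree on H; apply H→I and equate their I entries. Rows 1 and 3 agree on FHK; apply FHK→GL and equate their GL entries. Row 1 is now all distinguished symbols — the join is lossless.
Dependency preservation: the restricted closure of {H} across the fragments never reaches {I}, so H → I cannot be enforced without a join — not preserved.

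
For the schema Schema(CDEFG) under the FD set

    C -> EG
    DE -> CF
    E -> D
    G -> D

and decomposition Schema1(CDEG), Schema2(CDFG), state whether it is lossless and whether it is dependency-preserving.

Lossless test: (CDG)⁺ = {CDEFG}, which contains all of one fragment — lossless.
Dependency preservation: DE → CF is not contained in any single fragment, but the restricted closure of its left-hand side across the fragments still reaches the right-hand side; the remaining FDs each lie inside some fragment. All dependencies are preserved.

lossless and dependency-preserving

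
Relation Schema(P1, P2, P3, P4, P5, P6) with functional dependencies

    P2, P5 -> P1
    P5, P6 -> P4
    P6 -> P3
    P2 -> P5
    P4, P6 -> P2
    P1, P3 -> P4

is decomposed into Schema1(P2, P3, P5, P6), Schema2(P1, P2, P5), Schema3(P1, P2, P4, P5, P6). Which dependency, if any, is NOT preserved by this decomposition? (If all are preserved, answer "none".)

P1, P3 -> P4

Check P1, P3 → P4: no single fragment contains all of {P1, P3, P4}, and the restricted closure of {P1, P3} across the fragments never reaches {P4}.
P2, P5 → P1 is preserved.
P5, P6 → P4 is preserved.
P6 → P3 is preserved.
P2 → P5 is preserved.
P4, P6 → P2 is preserved.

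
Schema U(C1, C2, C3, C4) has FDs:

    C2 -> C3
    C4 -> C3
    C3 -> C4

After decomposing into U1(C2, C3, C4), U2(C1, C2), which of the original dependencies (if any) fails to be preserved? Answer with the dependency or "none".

C2 → C3 lies within U1.
C4 → C3 lies within U1.
C3 → C4 lies within U1.
Every dependency is enforceable on the fragments, so the decomposition is dependency-preserving.

none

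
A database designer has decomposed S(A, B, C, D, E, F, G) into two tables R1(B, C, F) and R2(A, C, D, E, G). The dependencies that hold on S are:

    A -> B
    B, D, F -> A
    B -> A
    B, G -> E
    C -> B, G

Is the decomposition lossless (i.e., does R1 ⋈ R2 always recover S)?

Common attributes: R1 ∩ R2 = {C}.
Closure of {C}: C → B, G applies, adding B, G; B → A applies, adding A; B, G → E applies, adding E. So (C)⁺ = {A, B, C, E, G}.
The closure contains neither all of R1 = {B, C, F} nor all of R2 = {A, C, D, E, G}, so the common attributes are not a superkey of either fragment. The join is lossy.

No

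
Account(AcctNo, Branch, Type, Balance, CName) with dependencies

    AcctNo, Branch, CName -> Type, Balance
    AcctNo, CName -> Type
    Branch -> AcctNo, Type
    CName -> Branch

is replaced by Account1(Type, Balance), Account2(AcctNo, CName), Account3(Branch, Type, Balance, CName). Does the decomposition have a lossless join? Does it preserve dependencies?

Lossless test (chase): Rows 2 and 3 agree on CName; apply CName→Branch and equate their Branch entries. Rows 2 and 3 agree on Branch; apply Branch→AcctNo, Type and equate their AcctNo, Type entries. Rows 2 and 3 agree on AcctNo, Branch, CName; apply AcctNo, Branch, CName→Type, Balance and equate their Type, Balance entries. Row 2 is now all distinguished symbols — the join is lossless.
Dependency preservation: the restricted closure of {Branch} across the fragments never reaches {AcctNo, Type}, so Branch → AcctNo, Type cannot be enforced without a join — not preserved.

lossless but not dependency-preserving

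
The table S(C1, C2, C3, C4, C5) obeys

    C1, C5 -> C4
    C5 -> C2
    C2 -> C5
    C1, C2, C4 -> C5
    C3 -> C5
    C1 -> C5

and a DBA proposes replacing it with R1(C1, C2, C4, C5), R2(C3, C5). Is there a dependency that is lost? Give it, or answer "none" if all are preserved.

C1, C5 → C4 lies within R1.
C5 → C2 lies within R1.
C2 → C5 lies within R1.
C1, C2, C4 → C5 lies within R1.
C3 → C5 lies within R2.
C1 → C5 lies within R1.
Every dependency is enforceable on the fragments, so the decomposition is dependency-preserving.

none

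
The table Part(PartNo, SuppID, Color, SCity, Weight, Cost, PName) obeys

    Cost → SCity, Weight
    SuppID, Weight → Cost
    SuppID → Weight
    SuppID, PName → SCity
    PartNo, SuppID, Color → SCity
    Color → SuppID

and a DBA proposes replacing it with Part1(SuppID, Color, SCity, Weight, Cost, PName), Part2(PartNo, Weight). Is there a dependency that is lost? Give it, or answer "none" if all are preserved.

Cost → SCity, Weight lies within Part1.
SuppID, Weight → Cost lies within Part1.
SuppID → Weight lies within Part1.
SuppID, PName → SCity lies within Part1.
PartNo, SuppID, Color → SCity: restricted closure across fragments reaches SCity.
Color → SuppID lies within Part1.
Every dependency is enforceable on the fragments, so the decomposition is dependency-preserving.

none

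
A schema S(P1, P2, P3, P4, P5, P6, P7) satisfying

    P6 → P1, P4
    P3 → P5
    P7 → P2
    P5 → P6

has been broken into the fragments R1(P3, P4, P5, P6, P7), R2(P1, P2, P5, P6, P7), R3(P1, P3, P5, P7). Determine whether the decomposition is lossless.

Chase test. Columns are P1, P2, P3, P4, P5, P6, P7; row i has aⱼ where attribute j ∈ Ri, else bᵢⱼ.
Initial tableau (one row per fragment):
  row 1: b11 b12 a3 a4 a5 a6 a7
  row 2: a1 a2 b23 b24 a5 a6 a7
  row 3: a1 b32 a3 b34 a5 b36 a7
Rows 1 and 2 agree on P6; apply P6→P1, P4 and equate their P1, P4 entries.
Rows 1 and 2 agree on P7; apply P7→P2 and equate their P2 entries.
Rows 1 and 3 agree on P7; apply P7→P2 and equate their P2 entries.
Rows 1 and 3 agree on P5; apply P5→P6 and equate their P6 entries.
Rows 1 and 3 agree on P6; apply P6→P1, P4 and equate their P1, P4 entries.
Row 1 is now all distinguished symbols — the join is lossless.

Yes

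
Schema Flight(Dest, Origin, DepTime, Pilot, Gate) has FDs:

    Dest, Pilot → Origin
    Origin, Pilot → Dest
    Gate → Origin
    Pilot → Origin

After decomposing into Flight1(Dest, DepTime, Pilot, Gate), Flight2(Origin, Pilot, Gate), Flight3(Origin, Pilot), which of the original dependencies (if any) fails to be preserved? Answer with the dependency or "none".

Dest, Pilot → Origin: restricted closure across fragments reaches Origin.
Origin, Pilot → Dest: restricted closure across fragments reaches Dest.
Gate → Origin lies within Flight2.
Pilot → Origin lies within Flight2.
Every dependency is enforceable on the fragments, so the decomposition is dependency-preserving.

none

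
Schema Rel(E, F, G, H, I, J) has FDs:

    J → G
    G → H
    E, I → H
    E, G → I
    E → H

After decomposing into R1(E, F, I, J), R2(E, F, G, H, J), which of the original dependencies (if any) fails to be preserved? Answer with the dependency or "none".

E, G → I

Check E, G → I: no single fragment contains all of {E, G, I}, and the restricted closure of {E, G} across the fragments never reaches {I}.
J → G is preserved.
G → H is preserved.
E, I → H is preserved.
E → H is preserved.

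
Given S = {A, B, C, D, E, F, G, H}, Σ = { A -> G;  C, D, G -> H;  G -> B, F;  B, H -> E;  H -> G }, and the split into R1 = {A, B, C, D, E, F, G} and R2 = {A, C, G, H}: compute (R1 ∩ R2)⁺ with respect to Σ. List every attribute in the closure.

A, B, C, F, G

R1 ∩ R2 = {A, C, G}.
G → B, F applies, adding B, F
Closure: {A, B, C, F, G}.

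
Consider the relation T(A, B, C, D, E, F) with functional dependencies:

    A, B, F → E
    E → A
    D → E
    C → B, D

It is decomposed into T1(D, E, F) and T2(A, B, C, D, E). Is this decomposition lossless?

No

Common attributes: T1 ∩ T2 = {D, E}.
Closure of {D, E}: E → A applies, adding A. So (D, E)⁺ = {A, D, E}.
The closure contains neither all of T1 = {D, E, F} nor all of T2 = {A, B, C, D, E}, so the common attributes are not a superkey of either fragment. The join is lossy.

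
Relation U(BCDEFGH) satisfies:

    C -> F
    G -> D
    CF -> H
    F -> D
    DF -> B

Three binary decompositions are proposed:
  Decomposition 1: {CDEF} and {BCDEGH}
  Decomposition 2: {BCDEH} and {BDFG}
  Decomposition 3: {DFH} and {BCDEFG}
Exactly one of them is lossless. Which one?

Decomposition 1

Decomposition 1: common = {CDE}, closure = {BCDEFH} → lossless.
Decomposition 2: common = {BD}, closure = {BD} → lossy.
Decomposition 3: common = {DF}, closure = {BDF} → lossy.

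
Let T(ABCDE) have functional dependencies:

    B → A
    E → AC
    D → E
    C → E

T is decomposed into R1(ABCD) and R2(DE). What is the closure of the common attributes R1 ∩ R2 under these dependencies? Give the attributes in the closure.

ACDE

R1 ∩ R2 = {D}.
D → E applies, adding E
E → AC applies, adding AC
Closure: {ACDE}.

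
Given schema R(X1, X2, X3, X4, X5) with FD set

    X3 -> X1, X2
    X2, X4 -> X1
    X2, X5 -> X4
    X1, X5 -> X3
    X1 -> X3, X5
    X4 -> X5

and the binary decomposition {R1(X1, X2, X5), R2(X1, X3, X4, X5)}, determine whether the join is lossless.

Common attributes: R1 ∩ R2 = {X1, X5}.
Closure of {X1, X5}: X1, X5 → X3 applies, adding X3; X3 → X1, X2 applies, adding X2; X2, X5 → X4 applies, adding X4. So (X1, X5)⁺ = {X1, X2, X3, X4, X5}.
This closure contains every attribute of R1, so R1 ∩ R2 → R1. The join is lossless.

Yes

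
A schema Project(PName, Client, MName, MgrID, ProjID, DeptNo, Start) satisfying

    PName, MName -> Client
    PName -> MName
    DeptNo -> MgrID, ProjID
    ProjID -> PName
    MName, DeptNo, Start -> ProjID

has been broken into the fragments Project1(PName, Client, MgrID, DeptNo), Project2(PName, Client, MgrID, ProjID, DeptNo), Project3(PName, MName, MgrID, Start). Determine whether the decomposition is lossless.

No

Chase test. Columns are PName, Client, MName, MgrID, ProjID, DeptNo, Start; row i has aⱼ where attribute j ∈ Projecti, else bᵢⱼ.
Initial tableau (one row per fragment):
  row 1: a1 a2 b13 a4 b15 a6 b17
  row 2: a1 a2 b23 a4 a5 a6 b27
  row 3: a1 b32 a3 a4 b35 b36 a7
Rows 1 and 2 agree on PName; apply PName→MName and equate their MName entries.
Rows 1 and 3 agree on PName; apply PName→MName and equate their MName entries.
Rows 1 and 2 agree on DeptNo; apply DeptNo→MgrID, ProjID and equate their MgrID, ProjID entries.
Rows 1 and 3 agree on PName, MName; apply PName, MName→Client and equate their Client entries.
No row becomes fully distinguished — the join is lossy.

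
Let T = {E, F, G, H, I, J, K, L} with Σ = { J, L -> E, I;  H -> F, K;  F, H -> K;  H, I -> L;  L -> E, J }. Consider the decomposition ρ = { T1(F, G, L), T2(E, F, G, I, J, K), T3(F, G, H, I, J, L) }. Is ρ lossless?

No

Chase test. Columns are E, F, G, H, I, J, K, L; row i has aⱼ where attribute j ∈ Ti, else bᵢⱼ.
Initial tableau (one row per fragment):
  row 1: b11 a2 a3 b14 b15 b16 b17 a8
  row 2: a1 a2 a3 b24 a5 a6 a7 b28
  row 3: b31 a2 a3 a4 a5 a6 b37 a8
Rows 1 and 3 agree on L; apply L→E, J and equate their E, J entries.
Rows 1 and 3 agree on J, L; apply J, L→E, I and equate their E, I entries.
No row becomes fully distinguished — the join is lossy.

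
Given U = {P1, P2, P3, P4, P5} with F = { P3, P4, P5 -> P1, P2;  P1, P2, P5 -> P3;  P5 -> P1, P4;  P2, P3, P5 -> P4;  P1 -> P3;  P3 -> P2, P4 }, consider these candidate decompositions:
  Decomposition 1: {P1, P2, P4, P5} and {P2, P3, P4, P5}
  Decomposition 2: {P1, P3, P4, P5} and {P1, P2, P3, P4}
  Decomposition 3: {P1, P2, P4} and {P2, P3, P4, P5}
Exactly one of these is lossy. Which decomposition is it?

Decomposition 1: common = {P2, P4, P5}, closure = {P1, P2, P3, P4, P5} → lossless.
Decomposition 2: common = {P1, P3, P4}, closure = {P1, P2, P3, P4} → lossless.
Decomposition 3: common = {P2, P4}, closure = {P2, P4} → lossy.

Decomposition 3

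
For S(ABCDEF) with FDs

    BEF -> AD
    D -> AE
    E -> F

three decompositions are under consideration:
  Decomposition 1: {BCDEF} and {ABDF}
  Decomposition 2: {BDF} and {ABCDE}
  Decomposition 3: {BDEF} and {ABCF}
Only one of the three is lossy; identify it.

Decomposition 1: common = {BDF}, closure = {ABDEF} → lossless.
Decomposition 2: common = {BD}, closure = {ABDEF} → lossless.
Decomposition 3: common = {BF}, closure = {BF} → lossy.

Decomposition 3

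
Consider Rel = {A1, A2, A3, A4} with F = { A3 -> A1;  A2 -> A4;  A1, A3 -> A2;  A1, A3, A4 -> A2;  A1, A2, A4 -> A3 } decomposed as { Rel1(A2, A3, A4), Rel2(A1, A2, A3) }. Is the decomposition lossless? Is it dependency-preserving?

Lossless test: (A2, A3)⁺ = {A1, A2, A3, A4}, which contains all of one fragment — lossless.
Dependency preservation: A1, A3, A4 → A2; A1, A2, A4 → A3 are not contained in any single fragment, but the restricted closure of each left-hand side across the fragments still reaches the right-hand side; the remaining FDs each lie inside some fragment. All dependencies are preserved.

lossless and dependency-preserving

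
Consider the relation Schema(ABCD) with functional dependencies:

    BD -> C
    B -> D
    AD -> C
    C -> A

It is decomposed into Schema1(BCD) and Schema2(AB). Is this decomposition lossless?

Common attributes: Schema1 ∩ Schema2 = {B}.
Closure of {B}: B → D applies, adding D; BD → C applies, adding C; C → A applies, adding A. So (B)⁺ = {ABCD}.
This closure contains every attribute of Schema1, so Schema1 ∩ Schema2 → Schema1. The join is lossless.

Yes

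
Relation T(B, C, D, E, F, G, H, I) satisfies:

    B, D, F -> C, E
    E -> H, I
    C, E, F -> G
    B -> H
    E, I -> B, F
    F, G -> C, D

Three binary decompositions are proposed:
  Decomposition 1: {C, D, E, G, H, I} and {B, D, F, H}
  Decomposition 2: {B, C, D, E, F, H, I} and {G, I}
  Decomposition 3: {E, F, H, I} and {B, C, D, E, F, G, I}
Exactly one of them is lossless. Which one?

Decomposition 1: common = {D, H}, closure = {D, H} → lossy.
Decomposition 2: common = {I}, closure = {I} → lossy.
Decomposition 3: common = {E, F, I}, closure = {B, E, F, H, I} → lossless.

Decomposition 3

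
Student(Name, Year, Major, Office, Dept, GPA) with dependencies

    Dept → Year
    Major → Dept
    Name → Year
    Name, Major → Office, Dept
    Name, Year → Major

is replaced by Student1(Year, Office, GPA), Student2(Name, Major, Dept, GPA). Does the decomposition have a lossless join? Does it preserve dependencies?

lossy and not dependency-preserving

Lossless test: (GPA)⁺ = {GPA}, which is a superkey of neither fragment — lossy.
Dependency preservation: the restricted closure of {Dept} across the fragments never reaches {Year}, so Dept → Year cannot be enforced without a join — not preserved.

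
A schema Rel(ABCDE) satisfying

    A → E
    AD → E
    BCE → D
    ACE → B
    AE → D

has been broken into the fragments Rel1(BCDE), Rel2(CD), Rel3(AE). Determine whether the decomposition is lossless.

Chase test. Columns are ABCDE; row i has aⱼ where attribute j ∈ Reli, else bᵢⱼ.
Initial tableau (one row per fragment):
  row 1: b11 a2 a3 a4 a5
  row 2: b21 b22 a3 a4 b25
  row 3: a1 b32 b33 b34 a5
No row becomes fully distinguished — the join is lossy.

No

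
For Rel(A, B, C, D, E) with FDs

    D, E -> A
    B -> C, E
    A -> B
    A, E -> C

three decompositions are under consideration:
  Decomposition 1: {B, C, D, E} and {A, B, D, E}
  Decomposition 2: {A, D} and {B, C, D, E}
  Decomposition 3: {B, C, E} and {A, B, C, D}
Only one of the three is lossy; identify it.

Decomposition 1: common = {B, D, E}, closure = {A, B, C, D, E} → lossless.
Decomposition 2: common = {D}, closure = {D} → lossy.
Decomposition 3: common = {B, C}, closure = {B, C, E} → lossless.

Decomposition 2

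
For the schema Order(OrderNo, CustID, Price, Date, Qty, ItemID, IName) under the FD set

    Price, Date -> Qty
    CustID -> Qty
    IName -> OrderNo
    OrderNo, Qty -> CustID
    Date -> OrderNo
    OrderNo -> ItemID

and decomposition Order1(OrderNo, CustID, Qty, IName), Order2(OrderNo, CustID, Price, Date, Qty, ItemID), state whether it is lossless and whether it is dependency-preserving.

Lossless test: (OrderNo, CustID, Qty)⁺ = {OrderNo, CustID, Qty, ItemID}, which is a superkey of neither fragment — lossy.
Dependency preservation: every FD's attributes lie within a single fragment, so each can be enforced locally — preserved.

lossy but dependency-preserving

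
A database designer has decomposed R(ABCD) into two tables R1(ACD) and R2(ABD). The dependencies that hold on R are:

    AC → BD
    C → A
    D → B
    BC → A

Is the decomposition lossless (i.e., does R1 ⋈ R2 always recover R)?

Common attributes: R1 ∩ R2 = {AD}.
Closure of {AD}: D → B applies, adding B. So (AD)⁺ = {ABD}.
This closure contains every attribute of R2, so R1 ∩ R2 → R2. The join is lossless.

Yes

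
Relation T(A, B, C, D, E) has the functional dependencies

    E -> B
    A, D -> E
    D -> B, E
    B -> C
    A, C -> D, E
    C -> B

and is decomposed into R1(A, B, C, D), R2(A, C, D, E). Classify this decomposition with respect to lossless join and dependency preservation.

Lossless test: (A, C, D)⁺ = {A, B, C, D, E}, which contains all of one fragment — lossless.
Dependency preservation: E → B; D → B, E are not contained in any single fragment, but the restricted closure of each left-hand side across the fragments still reaches the right-hand side; the remaining FDs each lie inside some fragment. All dependencies are preserved.

lossless and dependency-preserving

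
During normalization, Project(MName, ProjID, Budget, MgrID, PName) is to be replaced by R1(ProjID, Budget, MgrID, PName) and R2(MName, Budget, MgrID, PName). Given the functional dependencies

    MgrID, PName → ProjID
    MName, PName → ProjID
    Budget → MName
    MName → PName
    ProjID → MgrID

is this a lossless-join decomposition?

Common attributes: R1 ∩ R2 = {Budget, MgrID, PName}.
Closure of {Budget, MgrID, PName}: MgrID, PName → ProjID applies, adding ProjID; Budget → MName applies, adding MName. So (Budget, MgrID, PName)⁺ = {MName, ProjID, Budget, MgrID, PName}.
This closure contains every attribute of R1, so R1 ∩ R2 → R1. The join is lossless.

Yes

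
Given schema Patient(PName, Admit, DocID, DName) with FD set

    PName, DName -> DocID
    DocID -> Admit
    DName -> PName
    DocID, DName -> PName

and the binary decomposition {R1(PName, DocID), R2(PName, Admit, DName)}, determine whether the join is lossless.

No

Common attributes: R1 ∩ R2 = {PName}.
No dependency enlarges {PName}, so (PName)⁺ = {PName}.
The closure contains neither all of R1 = {PName, DocID} nor all of R2 = {PName, Admit, DName}, so the common attributes are not a superkey of either fragment. The join is lossy.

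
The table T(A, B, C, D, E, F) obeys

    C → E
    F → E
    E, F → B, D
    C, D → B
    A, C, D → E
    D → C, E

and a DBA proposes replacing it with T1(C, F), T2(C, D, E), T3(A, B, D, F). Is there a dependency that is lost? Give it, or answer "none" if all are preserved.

none

C → E lies within T2.
F → E: restricted closure across fragments reaches E.
E, F → B, D: restricted closure across fragments reaches B, D.
C, D → B: restricted closure across fragments reaches B.
A, C, D → E: restricted closure across fragments reaches E.
D → C, E lies within T2.
Every dependency is enforceable on the fragments, so the decomposition is dependency-preserving.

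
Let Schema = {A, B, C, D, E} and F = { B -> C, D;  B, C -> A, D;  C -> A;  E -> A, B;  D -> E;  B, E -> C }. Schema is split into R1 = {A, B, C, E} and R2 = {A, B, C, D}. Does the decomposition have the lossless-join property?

Yes

Common attributes: R1 ∩ R2 = {A, B, C}.
Closure of {A, B, C}: B → C, D applies, adding D; D → E applies, adding E. So (A, B, C)⁺ = {A, B, C, D, E}.
This closure contains every attribute of R1, so R1 ∩ R2 → R1. The join is lossless.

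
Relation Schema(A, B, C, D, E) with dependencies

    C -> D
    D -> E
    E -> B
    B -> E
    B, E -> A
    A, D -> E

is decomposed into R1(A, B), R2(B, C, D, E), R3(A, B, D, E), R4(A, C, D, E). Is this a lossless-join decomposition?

Chase test. Columns are A, B, C, D, E; row i has aⱼ where attribute j ∈ Ri, else bᵢⱼ.
Initial tableau (one row per fragment):
  row 1: a1 a2 b13 b14 b15
  row 2: b21 a2 a3 a4 a5
  row 3: a1 a2 b33 a4 a5
  row 4: a1 b42 a3 a4 a5
Rows 2 and 4 agree on E; apply E→B and equate their B entries.
Rows 1 and 2 agree on B; apply B→E and equate their E entries.
Rows 1 and 2 agree on B, E; apply B, E→A and equate their A entries.
Row 2 is now all distinguished symbols — the join is lossless.

Yes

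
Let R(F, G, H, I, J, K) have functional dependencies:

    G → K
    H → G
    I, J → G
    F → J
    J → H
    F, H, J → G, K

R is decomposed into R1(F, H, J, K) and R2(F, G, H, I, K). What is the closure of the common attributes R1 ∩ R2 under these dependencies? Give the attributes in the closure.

F, G, H, J, K

R1 ∩ R2 = {F, H, K}.
H → G applies, adding G
F → J applies, adding J
Closure: {F, G, H, J, K}.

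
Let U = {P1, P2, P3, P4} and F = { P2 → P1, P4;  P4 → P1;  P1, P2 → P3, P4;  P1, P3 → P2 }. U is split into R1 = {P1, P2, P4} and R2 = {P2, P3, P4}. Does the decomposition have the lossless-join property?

Yes

Common attributes: R1 ∩ R2 = {P2, P4}.
Closure of {P2, P4}: P2 → P1, P4 applies, adding P1; P1, P2 → P3, P4 applies, adding P3. So (P2, P4)⁺ = {P1, P2, P3, P4}.
This closure contains every attribute of R1, so R1 ∩ R2 → R1. The join is lossless.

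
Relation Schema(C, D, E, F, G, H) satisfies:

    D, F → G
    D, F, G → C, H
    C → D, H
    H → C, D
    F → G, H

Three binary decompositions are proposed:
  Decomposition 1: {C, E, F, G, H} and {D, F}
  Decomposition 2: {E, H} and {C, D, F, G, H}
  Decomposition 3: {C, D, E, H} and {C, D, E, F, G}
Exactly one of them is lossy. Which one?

Decomposition 2

Decomposition 1: common = {F}, closure = {C, D, F, G, H} → lossless.
Decomposition 2: common = {H}, closure = {C, D, H} → lossy.
Decomposition 3: common = {C, D, E}, closure = {C, D, E, H} → lossless.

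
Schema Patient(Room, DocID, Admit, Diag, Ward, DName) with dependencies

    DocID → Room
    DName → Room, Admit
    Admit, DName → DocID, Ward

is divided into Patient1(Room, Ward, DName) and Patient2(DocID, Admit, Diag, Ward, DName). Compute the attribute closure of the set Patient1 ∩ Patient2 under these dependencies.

Patient1 ∩ Patient2 = {Ward, DName}.
DName → Room, Admit applies, adding Room, Admit
Admit, DName → DocID, Ward applies, adding DocID
Closure: {Room, DocID, Admit, Ward, DName}.

Room, DocID, Admit, Ward, DName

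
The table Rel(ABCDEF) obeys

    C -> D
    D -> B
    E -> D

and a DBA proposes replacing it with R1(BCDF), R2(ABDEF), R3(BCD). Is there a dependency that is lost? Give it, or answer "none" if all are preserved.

none

C → D lies within R1.
D → B lies within R1.
E → D lies within R2.
Every dependency is enforceable on the fragments, so the decomposition is dependency-preserving.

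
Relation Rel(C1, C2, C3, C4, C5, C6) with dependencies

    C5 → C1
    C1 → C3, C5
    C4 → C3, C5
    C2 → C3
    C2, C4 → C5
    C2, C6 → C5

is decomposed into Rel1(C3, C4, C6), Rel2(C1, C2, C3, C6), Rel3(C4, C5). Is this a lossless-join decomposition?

No

Chase test. Columns are C1, C2, C3, C4, C5, C6; row i has aⱼ where attribute j ∈ Reli, else bᵢⱼ.
Initial tableau (one row per fragment):
  row 1: b11 b12 a3 a4 b15 a6
  row 2: a1 a2 a3 b24 b25 a6
  row 3: b31 b32 b33 a4 a5 b36
Rows 1 and 3 agree on C4; apply C4→C3, C5 and equate their C3, C5 entries.
Rows 1 and 3 agree on C5; apply C5→C1 and equate their C1 entries.
No row becomes fully distinguished — the join is lossy.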